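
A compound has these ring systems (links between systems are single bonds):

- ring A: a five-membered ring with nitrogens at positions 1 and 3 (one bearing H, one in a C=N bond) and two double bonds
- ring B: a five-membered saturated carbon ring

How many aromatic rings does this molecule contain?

1

Ring A is fully conjugated (every ring atom contributes a p orbital); 2 ring double bonds (4 π electrons) plus a heteroatom lone pair (2) give 6 π electrons. 6 = 4(1)+2, so ring A is aromatic (imidazole).
Ring B has only sp³ atoms, so it is not fully conjugated — not aromatic (cyclopentane).
Aromatic: A. Total: 1.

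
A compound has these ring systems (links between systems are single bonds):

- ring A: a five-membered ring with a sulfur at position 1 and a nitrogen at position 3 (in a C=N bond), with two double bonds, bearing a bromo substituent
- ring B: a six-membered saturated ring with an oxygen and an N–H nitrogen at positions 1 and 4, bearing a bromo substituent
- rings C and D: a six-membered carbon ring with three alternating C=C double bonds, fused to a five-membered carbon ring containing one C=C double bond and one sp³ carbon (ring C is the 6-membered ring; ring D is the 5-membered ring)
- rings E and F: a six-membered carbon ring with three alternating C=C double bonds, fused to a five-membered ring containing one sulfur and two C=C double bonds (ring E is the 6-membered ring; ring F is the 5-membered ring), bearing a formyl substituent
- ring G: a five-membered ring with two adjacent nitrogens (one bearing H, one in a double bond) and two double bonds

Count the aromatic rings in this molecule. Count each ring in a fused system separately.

5

Ring A is planar and fully conjugated; 2 ring double bonds (4 π electrons) plus a heteroatom lone pair (2) give 6 π electrons. That satisfies 4n+2 with n=1, so ring A is aromatic (thiazole).
Ring B has only sp³ atoms, so it is not fully conjugated — not aromatic (morpholine).
Ring C is planar and fully conjugated; 3 ring double bonds give 6 π electrons. That satisfies 4n+2 with n=1, so ring C is aromatic (benzene ring).
Ring D has one sp³ carbon, so it is not fully conjugated — not aromatic (cyclopentene ring).
Rings E and F form a fused bicyclic system (with one sulfur) with 9 sp² atoms and 10 π electrons from ring double bonds plus a heteroatom lone pair. 10 = 4(2)+2, so the system is aromatic and both rings count as aromatic (benzothiophene).
Ring G is fully conjugated (every ring atom contributes a p orbital); 2 ring double bonds (4 π electrons) plus a heteroatom lone pair (2) give 6 π electrons. That satisfies 4n+2 with n=1, so ring G is aromatic (pyrazole).
Aromatic: A, C, E, F, G. Total: 5.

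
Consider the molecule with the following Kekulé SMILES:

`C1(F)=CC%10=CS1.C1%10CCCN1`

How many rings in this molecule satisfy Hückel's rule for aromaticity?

1

The SMILES encodes a five-membered ring of four carbons and one sulfur, with two C=C double bonds; a five-membered saturated ring of four carbons and one N–H nitrogen.
The 5-membered ring with one sulfur is planar and fully conjugated; 2 ring double bonds (4 π electrons) plus a heteroatom lone pair (2) give 6 π electrons. 6 = 4(1)+2, so it is aromatic (thiophene).
The 5-membered ring with one N–H has only sp³ atoms, so it is not fully conjugated — not aromatic (pyrrolidine).
1 of the 2 rings is aromatic. Total: 1.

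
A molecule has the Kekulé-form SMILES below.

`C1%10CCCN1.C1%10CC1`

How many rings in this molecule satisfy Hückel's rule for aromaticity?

The SMILES encodes a five-membered saturated ring of four carbons and one N–H nitrogen; a three-membered saturated carbon ring.
The 5-membered ring with one N–H has only sp³ atoms, so it is not fully conjugated — not aromatic (pyrrolidine).
The 3-membered ring has only sp³ atoms, so it is not fully conjugated — not aromatic (cyclopropane).
None of the rings are aromatic. Total: 0.

0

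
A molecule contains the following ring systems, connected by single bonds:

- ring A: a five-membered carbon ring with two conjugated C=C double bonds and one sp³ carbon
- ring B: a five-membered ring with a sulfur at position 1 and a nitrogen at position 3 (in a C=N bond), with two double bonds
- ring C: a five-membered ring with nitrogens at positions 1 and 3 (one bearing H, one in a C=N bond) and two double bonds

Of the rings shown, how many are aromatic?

2

Ring A has one sp³ carbon, so it is not fully conjugated — not aromatic (cyclopentadiene).
Ring B has a continuous p-orbital overlap around the ring; 2 ring double bonds (4 π electrons) plus a heteroatom lone pair (2) give 6 π electrons. That satisfies 4n+2 with n=1, so ring B is aromatic (thiazole).
Ring C is planar and fully conjugated; 2 ring double bonds (4 π electrons) plus a heteroatom lone pair (2) give 6 π electrons. Since 6 = 4n+2 (n=1), ring C is aromatic (imidazole).
Aromatic: B, C. Total: 2.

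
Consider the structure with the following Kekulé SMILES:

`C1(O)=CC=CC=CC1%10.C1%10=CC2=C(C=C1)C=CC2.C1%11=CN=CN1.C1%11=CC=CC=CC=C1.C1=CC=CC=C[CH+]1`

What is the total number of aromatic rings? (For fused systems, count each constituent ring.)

The SMILES encodes a seven-membered carbon ring with three C=C double bonds and one sp³ carbon; a six-membered carbon ring with three alternating C=C double bonds, fused to a five-membered carbon ring containing one C=C double bond and one sp³ carbon; a five-membered ring with nitrogens at positions 1 and 3 (one bearing H, one in a C=N bond) and two double bonds; an eight-membered carbon ring with four alternating C=C double bonds; a seven-membered all-carbon ring bearing a positive charge on one carbon, with three C=C double bonds.
The 7-membered ring has one sp³ carbon, so it is not fully conjugated — not aromatic (cycloheptatriene).
The 6-membered ring has a continuous p-orbital overlap around the ring; 3 ring double bonds give 6 π electrons. 6 = 4(1)+2, so it is aromatic (benzene ring).
The 5-membered ring has one sp³ carbon, so it is not fully conjugated — not aromatic (cyclopentene ring).
The 5-membered ring with two nitrogens (one N–H, one =N–) has a continuous p-orbital overlap around the ring; 2 ring double bonds (4 π electrons) plus a heteroatom lone pair (2) give 6 π electrons. That satisfies 4n+2 with n=1, so it is aromatic (imidazole).
The 8-membered ring has only sp² ring atoms; a planar conformation would have a fully conjugated π system of 8 electrons. But 8 = 4(2), which is 4n not 4n+2, so it is not aromatic (cyclooctatetraene) — cyclooctatetraene distorts into a non-planar tub to avoid antiaromaticity.
The second 7-membered ring is planar and fully conjugated; 3 ring double bonds (6 π electrons) plus the carbocation's empty p orbital (0, but keeps the ring conjugated) give 6 π electrons. That satisfies 4n+2 with n=1, so it is aromatic (tropylium cation).
3 of the 6 rings are aromatic. Total: 3.

3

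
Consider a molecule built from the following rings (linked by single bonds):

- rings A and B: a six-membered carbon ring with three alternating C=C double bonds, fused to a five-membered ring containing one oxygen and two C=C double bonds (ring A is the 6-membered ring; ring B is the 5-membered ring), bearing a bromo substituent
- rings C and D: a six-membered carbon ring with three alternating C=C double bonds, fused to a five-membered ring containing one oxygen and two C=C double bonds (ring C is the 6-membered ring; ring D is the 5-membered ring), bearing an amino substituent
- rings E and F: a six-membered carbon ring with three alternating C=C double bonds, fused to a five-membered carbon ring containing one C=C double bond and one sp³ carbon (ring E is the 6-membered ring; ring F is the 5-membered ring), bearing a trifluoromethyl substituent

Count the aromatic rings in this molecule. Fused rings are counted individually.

Rings A and B form a fused bicyclic system (with one oxygen) with 9 sp² atoms and 10 π electrons from ring double bonds plus a heteroatom lone pair. 10 = 4(2)+2, so the system is aromatic and both rings count as aromatic (benzofuran).
Rings C and D form a fused bicyclic system (with one oxygen) with 9 sp² atoms and 10 π electrons from ring double bonds plus a heteroatom lone pair. 10 = 4(2)+2, so the system is aromatic and both rings count as aromatic (benzofuran).
Ring E is planar and fully conjugated; 3 ring double bonds give 6 π electrons. That satisfies 4n+2 with n=1, so ring E is aromatic (benzene ring).
Ring F has one sp³ carbon, so it is not fully conjugated — not aromatic (cyclopentene ring).
Aromatic: A, B, C, D, E. Total: 5.

5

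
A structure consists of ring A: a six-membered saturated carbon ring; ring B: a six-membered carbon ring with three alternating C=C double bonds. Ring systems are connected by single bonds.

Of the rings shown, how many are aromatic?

Ring A has only sp³ atoms, so it is not fully conjugated — not aromatic (cyclohexane).
Ring B has a continuous p-orbital overlap around the ring; 3 ring double bonds give 6 π electrons. That satisfies 4n+2 with n=1, so ring B is aromatic (benzene).
Aromatic: B. Total: 1.

1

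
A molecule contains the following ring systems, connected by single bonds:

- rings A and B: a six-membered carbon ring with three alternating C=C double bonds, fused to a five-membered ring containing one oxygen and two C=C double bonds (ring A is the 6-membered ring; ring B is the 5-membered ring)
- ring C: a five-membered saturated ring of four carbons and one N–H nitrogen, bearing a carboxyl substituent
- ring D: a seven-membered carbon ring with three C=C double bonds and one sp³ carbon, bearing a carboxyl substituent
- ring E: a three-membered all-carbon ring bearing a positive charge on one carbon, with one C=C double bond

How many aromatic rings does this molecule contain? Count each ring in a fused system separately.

Rings A and B form a fused bicyclic system (with one oxygen) with 9 sp² atoms and 10 π electrons from ring double bonds plus a heteroatom lone pair. 10 = 4(2)+2, so the system is aromatic and both rings count as aromatic (benzofuran).
Ring C has only sp³ atoms, so it is not fully conjugated — not aromatic (pyrrolidine).
Ring D has one sp³ carbon, so it is not fully conjugated — not aromatic (cycloheptatriene).
Ring E has a continuous p-orbital overlap around the ring; 1 ring double bond (2 π electrons) plus the carbocation's empty p orbital (0, but keeps the ring conjugated) give 2 π electrons. That satisfies 4n+2 with n=0, so ring E is aromatic (cyclopropenyl cation).
Aromatic: A, B, E. Total: 3.

3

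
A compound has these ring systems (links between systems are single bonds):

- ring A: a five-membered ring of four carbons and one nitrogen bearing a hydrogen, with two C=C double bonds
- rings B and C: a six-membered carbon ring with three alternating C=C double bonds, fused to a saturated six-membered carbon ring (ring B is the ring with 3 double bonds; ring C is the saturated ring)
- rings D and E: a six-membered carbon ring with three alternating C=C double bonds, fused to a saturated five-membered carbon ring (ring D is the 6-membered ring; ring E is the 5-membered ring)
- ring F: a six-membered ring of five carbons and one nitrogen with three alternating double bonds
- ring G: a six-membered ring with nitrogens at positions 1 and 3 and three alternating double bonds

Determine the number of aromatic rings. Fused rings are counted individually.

Ring A is fully conjugated (every ring atom contributes a p orbital); 2 ring double bonds (4 π electrons) plus a heteroatom lone pair (2) give 6 π electrons. 6 = 4(1)+2, so ring A is aromatic (pyrrole).
Ring B is fully conjugated (every ring atom contributes a p orbital); 3 ring double bonds give 6 π electrons. That satisfies 4n+2 with n=1, so ring B is aromatic (benzene ring).
Ring C has four sp³ carbons, so it is not fully conjugated — not aromatic (cyclohexane ring).
Ring D has a continuous p-orbital overlap around the ring; 3 ring double bonds give 6 π electrons. 6 = 4(1)+2, so ring D is aromatic (benzene ring).
Ring E has three sp³ carbons, so it is not fully conjugated — not aromatic (cyclopentane ring).
Ring F is planar and fully conjugated; 3 ring double bonds give 6 π electrons. 6 = 4(1)+2, so ring F is aromatic (pyridine).
Ring G is planar and fully conjugated; 3 ring double bonds give 6 π electrons. That satisfies 4n+2 with n=1, so ring G is aromatic (pyrimidine).
Aromatic: A, B, D, F, G. Total: 5.

5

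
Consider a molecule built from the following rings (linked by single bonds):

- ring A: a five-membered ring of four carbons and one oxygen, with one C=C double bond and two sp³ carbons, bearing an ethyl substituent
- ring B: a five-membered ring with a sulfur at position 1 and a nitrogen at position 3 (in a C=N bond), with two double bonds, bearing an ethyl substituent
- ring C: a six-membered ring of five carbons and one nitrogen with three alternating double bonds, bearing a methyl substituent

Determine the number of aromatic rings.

Ring A has two sp³ carbons, so it is not fully conjugated — not aromatic (2,3-dihydrofuran).
Ring B has a continuous p-orbital overlap around the ring; 2 ring double bonds (4 π electrons) plus a heteroatom lone pair (2) give 6 π electrons. 6 = 4(1)+2, so ring B is aromatic (thiazole).
Ring C is planar and fully conjugated; 3 ring double bonds give 6 π electrons. 6 = 4(1)+2, so ring C is aromatic (pyridine).
Aromatic: B, C. Total: 2.

2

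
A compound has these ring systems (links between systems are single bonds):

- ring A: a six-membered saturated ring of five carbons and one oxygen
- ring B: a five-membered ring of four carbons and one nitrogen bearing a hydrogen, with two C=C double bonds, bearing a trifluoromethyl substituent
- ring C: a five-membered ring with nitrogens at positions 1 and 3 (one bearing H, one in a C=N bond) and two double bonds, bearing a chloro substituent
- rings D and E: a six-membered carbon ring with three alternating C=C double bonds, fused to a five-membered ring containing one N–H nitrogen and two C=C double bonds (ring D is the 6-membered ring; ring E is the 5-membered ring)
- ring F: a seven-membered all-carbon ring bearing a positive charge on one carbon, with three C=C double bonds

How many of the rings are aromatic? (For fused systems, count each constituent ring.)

5

Ring A has only sp³ atoms, so it is not fully conjugated — not aromatic (tetrahydropyran).
Ring B has a continuous p-orbital overlap around the ring; 2 ring double bonds (4 π electrons) plus a heteroatom lone pair (2) give 6 π electrons. That satisfies 4n+2 with n=1, so ring B is aromatic (pyrrole).
Ring C is planar and fully conjugated; 2 ring double bonds (4 π electrons) plus a heteroatom lone pair (2) give 6 π electrons. That satisfies 4n+2 with n=1, so ring C is aromatic (imidazole).
Rings D and E form a fused bicyclic system (with one N–H) with 9 sp² atoms and 10 π electrons from ring double bonds plus a heteroatom lone pair. 10 = 4(2)+2, so the system is aromatic and both rings count as aromatic (indole).
Ring F has a continuous p-orbital overlap around the ring; 3 ring double bonds (6 π electrons) plus the carbocation's empty p orbital (0, but keeps the ring conjugated) give 6 π electrons. That satisfies 4n+2 with n=1, so ring F is aromatic (tropylium cation).
Aromatic: B, C, D, E, F. Total: 5.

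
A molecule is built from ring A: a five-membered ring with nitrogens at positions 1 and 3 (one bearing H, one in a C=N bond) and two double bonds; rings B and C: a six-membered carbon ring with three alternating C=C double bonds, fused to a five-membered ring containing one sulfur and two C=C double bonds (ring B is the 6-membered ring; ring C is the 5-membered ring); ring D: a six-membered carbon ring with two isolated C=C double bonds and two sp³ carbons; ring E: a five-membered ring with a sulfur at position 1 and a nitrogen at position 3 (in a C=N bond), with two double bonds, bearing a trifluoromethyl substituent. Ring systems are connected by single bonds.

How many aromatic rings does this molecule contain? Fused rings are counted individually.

4

Ring A is fully conjugated (every ring atom contributes a p orbital); 2 ring double bonds (4 π electrons) plus a heteroatom lone pair (2) give 6 π electrons. That satisfies 4n+2 with n=1, so ring A is aromatic (imidazole).
Rings B and C form a fused bicyclic system (with one sulfur) with 9 sp² atoms and 10 π electrons from ring double bonds plus a heteroatom lone pair. 10 = 4(2)+2, so the system is aromatic and both rings count as aromatic (benzothiophene).
Ring D has two sp³ carbons, so it is not fully conjugated — not aromatic (1,4-cyclohexadiene).
Ring E is planar and fully conjugated; 2 ring double bonds (4 π electrons) plus a heteroatom lone pair (2) give 6 π electrons. 6 = 4(1)+2, so ring E is aromatic (thiazole).
Aromatic: A, B, C, E. Total: 4.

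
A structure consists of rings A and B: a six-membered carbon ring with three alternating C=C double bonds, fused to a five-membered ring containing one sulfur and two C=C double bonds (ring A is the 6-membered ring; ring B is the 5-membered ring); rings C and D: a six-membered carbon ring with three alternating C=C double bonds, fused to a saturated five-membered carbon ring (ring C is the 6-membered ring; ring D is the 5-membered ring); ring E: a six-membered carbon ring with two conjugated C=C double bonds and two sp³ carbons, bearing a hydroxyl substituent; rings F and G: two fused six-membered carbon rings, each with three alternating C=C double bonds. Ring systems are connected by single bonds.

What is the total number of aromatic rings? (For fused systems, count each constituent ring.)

Rings A and B form a fused bicyclic system (with one sulfur) with 9 sp² atoms and 10 π electrons from ring double bonds plus a heteroatom lone pair. 10 = 4(2)+2, so the system is aromatic and both rings count as aromatic (benzothiophene).
Ring C is fully conjugated (every ring atom contributes a p orbital); 3 ring double bonds give 6 π electrons. That satisfies 4n+2 with n=1, so ring C is aromatic (benzene ring).
Ring D has three sp³ carbons, so it is not fully conjugated — not aromatic (cyclopentane ring).
Ring E has two sp³ carbons, so it is not fully conjugated — not aromatic (1,3-cyclohexadiene).
Rings F and G form a fused bicyclic system with 10 sp² atoms and 10 π electrons from ring double bonds. 10 = 4(2)+2, so the system is aromatic and both rings count as aromatic (naphthalene).
Aromatic: A, B, C, F, G. Total: 5.

5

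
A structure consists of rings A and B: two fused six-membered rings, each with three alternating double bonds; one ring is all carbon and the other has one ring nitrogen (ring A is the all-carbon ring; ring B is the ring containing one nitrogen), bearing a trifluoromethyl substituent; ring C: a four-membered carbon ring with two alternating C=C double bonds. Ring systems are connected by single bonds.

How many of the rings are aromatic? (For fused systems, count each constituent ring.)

Rings A and B form a fused bicyclic system (with one nitrogen) with 10 sp² atoms and 10 π electrons from ring double bonds. 10 = 4(2)+2, so the system is aromatic and both rings count as aromatic (quinoline).
Ring C has only sp² ring atoms; a planar conformation would have a fully conjugated π system of 4 electrons. But 4 = 4(1), which is 4n not 4n+2, so ring C is not aromatic (cyclobutadiene) — cyclobutadiene is antiaromatic and distorts to a rectangle.
Aromatic: A, B. Total: 2.

2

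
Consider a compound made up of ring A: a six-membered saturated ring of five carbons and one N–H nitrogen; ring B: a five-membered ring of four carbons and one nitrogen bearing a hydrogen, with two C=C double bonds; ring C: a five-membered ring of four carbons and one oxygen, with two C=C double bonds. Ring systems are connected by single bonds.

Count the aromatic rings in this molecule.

2

Ring A has only sp³ atoms, so it is not fully conjugated — not aromatic (piperidine).
Ring B is fully conjugated (every ring atom contributes a p orbital); 2 ring double bonds (4 π electrons) plus a heteroatom lone pair (2) give 6 π electrons. 6 = 4(1)+2, so ring B is aromatic (pyrrole).
Ring C has a continuous p-orbital overlap around the ring; 2 ring double bonds (4 π electrons) plus a heteroatom lone pair (2) give 6 π electrons. Since 6 = 4n+2 (n=1), ring C is aromatic (furan).
Aromatic: B, C. Total: 2.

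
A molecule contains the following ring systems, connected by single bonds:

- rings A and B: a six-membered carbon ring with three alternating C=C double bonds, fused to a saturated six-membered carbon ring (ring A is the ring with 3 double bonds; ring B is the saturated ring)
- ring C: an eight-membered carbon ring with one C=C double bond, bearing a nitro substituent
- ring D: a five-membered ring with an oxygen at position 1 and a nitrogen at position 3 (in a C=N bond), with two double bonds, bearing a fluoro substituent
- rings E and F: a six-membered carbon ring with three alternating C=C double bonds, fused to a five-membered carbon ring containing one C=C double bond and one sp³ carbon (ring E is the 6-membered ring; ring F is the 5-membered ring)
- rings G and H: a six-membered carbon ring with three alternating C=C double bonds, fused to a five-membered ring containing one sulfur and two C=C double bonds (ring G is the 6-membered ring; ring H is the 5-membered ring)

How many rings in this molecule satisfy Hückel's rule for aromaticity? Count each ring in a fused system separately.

5

Ring A has a continuous p-orbital overlap around the ring; 3 ring double bonds give 6 π electrons. 6 = 4(1)+2, so ring A is aromatic (benzene ring).
Ring B has four sp³ carbons, so it is not fully conjugated — not aromatic (cyclohexane ring).
Ring C has six sp³ carbons, so it is not fully conjugated — not aromatic (cyclooctene).
Ring D is fully conjugated (every ring atom contributes a p orbital); 2 ring double bonds (4 π electrons) plus a heteroatom lone pair (2) give 6 π electrons. That satisfies 4n+2 with n=1, so ring D is aromatic (oxazole).
Ring E has a continuous p-orbital overlap around the ring; 3 ring double bonds give 6 π electrons. Since 6 = 4n+2 (n=1), ring E is aromatic (benzene ring).
Ring F has one sp³ carbon, so it is not fully conjugated — not aromatic (cyclopentene ring).
Rings G and H form a fused bicyclic system (with one sulfur) with 9 sp² atoms and 10 π electrons from ring double bonds plus a heteroatom lone pair. 10 = 4(2)+2, so the system is aromatic and both rings count as aromatic (benzothiophene).
Aromatic: A, D, E, G, H. Total: 5.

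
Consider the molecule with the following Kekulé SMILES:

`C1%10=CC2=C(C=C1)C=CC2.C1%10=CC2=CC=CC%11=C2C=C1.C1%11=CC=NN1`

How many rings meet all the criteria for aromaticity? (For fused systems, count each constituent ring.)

The SMILES encodes a six-membered carbon ring with three alternating C=C double bonds, fused to a five-membered carbon ring containing one C=C double bond and one sp³ carbon; two fused six-membered carbon rings, each with three alternating C=C double bonds; a five-membered ring with two adjacent nitrogens (one bearing H, one in a double bond) and two double bonds.
The 6-membered ring is planar and fully conjugated; 3 ring double bonds give 6 π electrons. Since 6 = 4n+2 (n=1), it is aromatic (benzene ring).
The 5-membered ring has one sp³ carbon, so it is not fully conjugated — not aromatic (cyclopentene ring).
The fused 6/6-membered bicyclic is a single π system with 10 sp² atoms and 10 π electrons from ring double bonds. 10 = 4(2)+2, so the system is aromatic and both rings count as aromatic (naphthalene).
The 5-membered ring with two adjacent nitrogens (one N–H, one =N–) is fully conjugated (every ring atom contributes a p orbital); 2 ring double bonds (4 π electrons) plus a heteroatom lone pair (2) give 6 π electrons. Since 6 = 4n+2 (n=1), it is aromatic (pyrazole).
4 of the 5 rings are aromatic. Total: 4.

4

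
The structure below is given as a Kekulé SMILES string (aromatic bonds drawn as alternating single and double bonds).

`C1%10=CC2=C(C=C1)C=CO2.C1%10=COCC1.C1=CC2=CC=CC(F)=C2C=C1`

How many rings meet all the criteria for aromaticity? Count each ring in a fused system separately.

The SMILES encodes a six-membered carbon ring with three alternating C=C double bonds, fused to a five-membered ring containing one oxygen and two C=C double bonds; a five-membered ring of four carbons and one oxygen, with one C=C double bond and two sp³ carbons; two fused six-membered carbon rings, each with three alternating C=C double bonds.
The fused 6/5-membered bicyclic (with one oxygen) is a single π system with 9 sp² atoms and 10 π electrons from ring double bonds plus a heteroatom lone pair. 10 = 4(2)+2, so the system is aromatic and both rings count as aromatic (benzofuran).
The 5-membered ring with one oxygen has two sp³ carbons, so it is not fully conjugated — not aromatic (2,3-dihydrofuran).
The fused 6/6-membered bicyclic is a single π system with 10 sp² atoms and 10 π electrons from ring double bonds. 10 = 4(2)+2, so the system is aromatic and both rings count as aromatic (naphthalene).
4 of the 5 rings are aromatic. Total: 4.

4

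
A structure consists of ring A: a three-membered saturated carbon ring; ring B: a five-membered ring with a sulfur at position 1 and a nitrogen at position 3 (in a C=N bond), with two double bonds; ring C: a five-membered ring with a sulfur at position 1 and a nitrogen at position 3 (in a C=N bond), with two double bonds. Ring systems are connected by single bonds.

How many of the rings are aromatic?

Ring A has only sp³ atoms, so it is not fully conjugated — not aromatic (cyclopropane).
Ring B is fully conjugated (every ring atom contributes a p orbital); 2 ring double bonds (4 π electrons) plus a heteroatom lone pair (2) give 6 π electrons. Since 6 = 4n+2 (n=1), ring B is aromatic (thiazole).
Ring C is fully conjugated (every ring atom contributes a p orbital); 2 ring double bonds (4 π electrons) plus a heteroatom lone pair (2) give 6 π electrons. Since 6 = 4n+2 (n=1), ring C is aromatic (thiazole).
Aromatic: B, C. Total: 2.

2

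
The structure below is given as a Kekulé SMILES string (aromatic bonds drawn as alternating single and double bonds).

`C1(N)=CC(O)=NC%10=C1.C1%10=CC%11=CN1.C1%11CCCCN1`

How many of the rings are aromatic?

2

The SMILES encodes a six-membered ring of five carbons and one nitrogen with three alternating double bonds; a five-membered ring of four carbons and one nitrogen bearing a hydrogen, with two C=C double bonds; a six-membered saturated ring of five carbons and one N–H nitrogen.
The 6-membered ring with one nitrogen is planar and fully conjugated; 3 ring double bonds give 6 π electrons. That satisfies 4n+2 with n=1, so it is aromatic (pyridine).
The 5-membered ring with one N–H is fully conjugated (every ring atom contributes a p orbital); 2 ring double bonds (4 π electrons) plus a heteroatom lone pair (2) give 6 π electrons. 6 = 4(1)+2, so it is aromatic (pyrrole).
The 6-membered ring with one N–H has only sp³ atoms, so it is not fully conjugated — not aromatic (piperidine).
2 of the 3 rings are aromatic. Total: 2.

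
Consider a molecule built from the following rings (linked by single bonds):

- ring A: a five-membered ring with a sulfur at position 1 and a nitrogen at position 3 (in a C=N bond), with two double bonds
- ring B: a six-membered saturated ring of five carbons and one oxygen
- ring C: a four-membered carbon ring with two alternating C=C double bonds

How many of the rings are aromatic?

1

Ring A is fully conjugated (every ring atom contributes a p orbital); 2 ring double bonds (4 π electrons) plus a heteroatom lone pair (2) give 6 π electrons. 6 = 4(1)+2, so ring A is aromatic (thiazole).
Ring B has only sp³ atoms, so it is not fully conjugated — not aromatic (tetrahydropyran).
Ring C has only sp² ring atoms; a planar conformation would have a fully conjugated π system of 4 electrons. But 4 = 4(1), which is 4n not 4n+2, so ring C is not aromatic (cyclobutadiene) — cyclobutadiene is antiaromatic and distorts to a rectangle.
Aromatic: A. Total: 1.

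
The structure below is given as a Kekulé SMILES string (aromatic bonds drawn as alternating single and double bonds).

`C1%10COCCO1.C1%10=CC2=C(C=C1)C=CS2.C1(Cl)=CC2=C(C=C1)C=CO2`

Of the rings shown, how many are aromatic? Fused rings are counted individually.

The SMILES encodes a six-membered saturated ring with oxygens at positions 1 and 4; a six-membered carbon ring with three alternating C=C double bonds, fused to a five-membered ring containing one sulfur and two C=C double bonds; a six-membered carbon ring with three alternating C=C double bonds, fused to a five-membered ring containing one oxygen and two C=C double bonds.
The 6-membered ring with two oxygens (1,4) has only sp³ atoms, so it is not fully conjugated — not aromatic (1,4-dioxane).
The fused 6/5-membered bicyclic (with one sulfur) is a single π system with 9 sp² atoms and 10 π electrons from ring double bonds plus a heteroatom lone pair. 10 = 4(2)+2, so the system is aromatic and both rings count as aromatic (benzothiophene).
The fused 6/5-membered bicyclic (with one oxygen) is a single π system with 9 sp² atoms and 10 π electrons from ring double bonds plus a heteroatom lone pair. 10 = 4(2)+2, so the system is aromatic and both rings count as aromatic (benzofuran).
4 of the 5 rings are aromatic. Total: 4.

4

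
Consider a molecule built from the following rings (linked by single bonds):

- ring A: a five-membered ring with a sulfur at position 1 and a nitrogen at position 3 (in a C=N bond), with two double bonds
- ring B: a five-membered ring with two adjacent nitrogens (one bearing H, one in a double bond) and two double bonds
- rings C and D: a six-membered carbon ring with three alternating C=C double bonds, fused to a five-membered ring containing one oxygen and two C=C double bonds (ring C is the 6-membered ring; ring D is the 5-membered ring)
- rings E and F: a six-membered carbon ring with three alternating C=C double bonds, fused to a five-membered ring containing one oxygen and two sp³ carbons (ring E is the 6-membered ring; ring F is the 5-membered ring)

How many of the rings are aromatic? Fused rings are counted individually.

Ring A is fully conjugated (every ring atom contributes a p orbital); 2 ring double bonds (4 π electrons) plus a heteroatom lone pair (2) give 6 π electrons. That satisfies 4n+2 with n=1, so ring A is aromatic (thiazole).
Ring B is fully conjugated (every ring atom contributes a p orbital); 2 ring double bonds (4 π electrons) plus a heteroatom lone pair (2) give 6 π electrons. 6 = 4(1)+2, so ring B is aromatic (pyrazole).
Rings C and D form a fused bicyclic system (with one oxygen) with 9 sp² atoms and 10 π electrons from ring double bonds plus a heteroatom lone pair. 10 = 4(2)+2, so the system is aromatic and both rings count as aromatic (benzofuran).
Ring E is fully conjugated (every ring atom contributes a p orbital); 3 ring double bonds give 6 π electrons. 6 = 4(1)+2, so ring E is aromatic (benzene ring).
Ring F has two sp³ carbons, so it is not fully conjugated — not aromatic (oxolane ring).
Aromatic: A, B, C, D, E. Total: 5.

5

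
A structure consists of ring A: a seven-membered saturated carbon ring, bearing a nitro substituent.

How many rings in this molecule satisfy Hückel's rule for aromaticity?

Ring A has only sp³ atoms, so it is not fully conjugated — not aromatic (cycloheptane).

0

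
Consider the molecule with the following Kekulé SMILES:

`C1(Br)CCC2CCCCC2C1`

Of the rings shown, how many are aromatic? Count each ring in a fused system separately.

The SMILES encodes two fused six-membered saturated carbon rings.
The 6-membered ring has only sp³ atoms, so it is not fully conjugated — not aromatic (cyclohexane ring).
The second 6-membered ring has only sp³ atoms, so it is not fully conjugated — not aromatic (cyclohexane ring).
None of the rings are aromatic. Total: 0.

0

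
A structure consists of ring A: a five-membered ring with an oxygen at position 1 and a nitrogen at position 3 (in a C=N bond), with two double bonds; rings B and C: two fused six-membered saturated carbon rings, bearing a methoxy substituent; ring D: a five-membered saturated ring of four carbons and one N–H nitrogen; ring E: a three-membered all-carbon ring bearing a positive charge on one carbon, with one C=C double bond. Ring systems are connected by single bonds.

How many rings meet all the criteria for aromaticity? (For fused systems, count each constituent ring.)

2

Ring A has a continuous p-orbital overlap around the ring; 2 ring double bonds (4 π electrons) plus a heteroatom lone pair (2) give 6 π electrons. Since 6 = 4n+2 (n=1), ring A is aromatic (oxazole).
Ring B has only sp³ atoms, so it is not fully conjugated — not aromatic (cyclohexane ring).
Ring C has only sp³ atoms, so it is not fully conjugated — not aromatic (cyclohexane ring).
Ring D has only sp³ atoms, so it is not fully conjugated — not aromatic (pyrrolidine).
Ring E has a continuous p-orbital overlap around the ring; 1 ring double bond (2 π electrons) plus the carbocation's empty p orbital (0, but keeps the ring conjugated) give 2 π electrons. That satisfies 4n+2 with n=0, so ring E is aromatic (cyclopropenyl cation).
Aromatic: A, E. Total: 2.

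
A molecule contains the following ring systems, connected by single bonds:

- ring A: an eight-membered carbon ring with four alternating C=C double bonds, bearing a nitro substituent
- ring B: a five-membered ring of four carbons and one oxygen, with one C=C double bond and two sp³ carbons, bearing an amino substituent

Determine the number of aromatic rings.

Ring A has only sp² ring atoms; a planar conformation would have a fully conjugated π system of 8 electrons. But 8 = 4(2), which is 4n not 4n+2, so ring A is not aromatic (cyclooctatetraene) — cyclooctatetraene distorts into a non-planar tub to avoid antiaromaticity.
Ring B has two sp³ carbons, so it is not fully conjugated — not aromatic (2,3-dihydrofuran).
No ring is aromatic. Total: 0.

0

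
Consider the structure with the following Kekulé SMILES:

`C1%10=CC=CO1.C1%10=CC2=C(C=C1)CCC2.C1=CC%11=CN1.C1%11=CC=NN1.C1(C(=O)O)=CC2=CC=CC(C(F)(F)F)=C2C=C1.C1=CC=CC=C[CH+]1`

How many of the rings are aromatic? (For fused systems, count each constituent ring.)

The SMILES encodes a five-membered ring of four carbons and one oxygen, with two C=C double bonds; a six-membered carbon ring with three alternating C=C double bonds, fused to a saturated five-membered carbon ring; a five-membered ring of four carbons and one nitrogen bearing a hydrogen, with two C=C double bonds; a five-membered ring with two adjacent nitrogens (one bearing H, one in a double bond) and two double bonds; two fused six-membered carbon rings, each with three alternating C=C double bonds; a seven-membered all-carbon ring bearing a positive charge on one carbon, with three C=C double bonds.
The 5-membered ring with one oxygen has a continuous p-orbital overlap around the ring; 2 ring double bonds (4 π electrons) plus a heteroatom lone pair (2) give 6 π electrons. Since 6 = 4n+2 (n=1), it is aromatic (furan).
The 6-membered ring is fully conjugated (every ring atom contributes a p orbital); 3 ring double bonds give 6 π electrons. Since 6 = 4n+2 (n=1), it is aromatic (benzene ring).
The 5-membered ring has three sp³ carbons, so it is not fully conjugated — not aromatic (cyclopentane ring).
The 5-membered ring with one N–H has a continuous p-orbital overlap around the ring; 2 ring double bonds (4 π electrons) plus a heteroatom lone pair (2) give 6 π electrons. Since 6 = 4n+2 (n=1), it is aromatic (pyrrole).
The 5-membered ring with two adjacent nitrogens (one N–H, one =N–) is fully conjugated (every ring atom contributes a p orbital); 2 ring double bonds (4 π electrons) plus a heteroatom lone pair (2) give 6 π electrons. 6 = 4(1)+2, so it is aromatic (pyrazole).
The fused 6/6-membered bicyclic is a single π system with 10 sp² atoms and 10 π electrons from ring double bonds. 10 = 4(2)+2, so the system is aromatic and both rings count as aromatic (naphthalene).
The 7-membered ring has a continuous p-orbital overlap around the ring; 3 ring double bonds (6 π electrons) plus the carbocation's empty p orbital (0, but keeps the ring conjugated) give 6 π electrons. That satisfies 4n+2 with n=1, so it is aromatic (tropylium cation).
7 of the 8 rings are aromatic. Total: 7.

7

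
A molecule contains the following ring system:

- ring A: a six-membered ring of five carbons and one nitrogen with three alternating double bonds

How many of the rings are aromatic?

1

Ring A is fully conjugated (every ring atom contributes a p orbital); 3 ring double bonds give 6 π electrons. Since 6 = 4n+2 (n=1), ring A is aromatic (pyridine).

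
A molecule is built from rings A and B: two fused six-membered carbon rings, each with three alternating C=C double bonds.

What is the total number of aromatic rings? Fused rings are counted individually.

Rings A and B form a fused bicyclic system with 10 sp² atoms and 10 π electrons from ring double bonds. 10 = 4(2)+2, so the system is aromatic and both rings count as aromatic (naphthalene).
Aromatic: A, B. Total: 2.

2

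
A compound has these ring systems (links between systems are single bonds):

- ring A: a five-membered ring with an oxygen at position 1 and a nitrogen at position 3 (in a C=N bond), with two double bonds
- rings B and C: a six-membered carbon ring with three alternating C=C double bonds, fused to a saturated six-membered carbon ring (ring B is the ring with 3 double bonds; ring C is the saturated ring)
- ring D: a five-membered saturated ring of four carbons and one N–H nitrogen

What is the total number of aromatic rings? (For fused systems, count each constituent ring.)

2

Ring A is planar and fully conjugated; 2 ring double bonds (4 π electrons) plus a heteroatom lone pair (2) give 6 π electrons. That satisfies 4n+2 with n=1, so ring A is aromatic (oxazole).
Ring B is fully conjugated (every ring atom contributes a p orbital); 3 ring double bonds give 6 π electrons. That satisfies 4n+2 with n=1, so ring B is aromatic (benzene ring).
Ring C has four sp³ carbons, so it is not fully conjugated — not aromatic (cyclohexane ring).
Ring D has only sp³ atoms, so it is not fully conjugated — not aromatic (pyrrolidine).
Aromatic: A, B. Total: 2.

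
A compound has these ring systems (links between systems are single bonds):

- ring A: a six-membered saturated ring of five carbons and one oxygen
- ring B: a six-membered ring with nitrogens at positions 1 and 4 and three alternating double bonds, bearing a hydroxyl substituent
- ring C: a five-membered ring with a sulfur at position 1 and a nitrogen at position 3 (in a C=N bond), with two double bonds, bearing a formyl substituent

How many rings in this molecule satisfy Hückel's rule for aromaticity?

Ring A has only sp³ atoms, so it is not fully conjugated — not aromatic (tetrahydropyran).
Ring B is fully conjugated (every ring atom contributes a p orbital); 3 ring double bonds give 6 π electrons. 6 = 4(1)+2, so ring B is aromatic (pyrazine).
Ring C is planar and fully conjugated; 2 ring double bonds (4 π electrons) plus a heteroatom lone pair (2) give 6 π electrons. That satisfies 4n+2 with n=1, so ring C is aromatic (thiazole).
Aromatic: B, C. Total: 2.

2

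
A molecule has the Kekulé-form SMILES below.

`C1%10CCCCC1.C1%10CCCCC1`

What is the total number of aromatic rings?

0

The SMILES encodes a six-membered saturated carbon ring; a six-membered saturated carbon ring.
The 6-membered ring has only sp³ atoms, so it is not fully conjugated — not aromatic (cyclohexane).
The second 6-membered ring has only sp³ atoms, so it is not fully conjugated — not aromatic (cyclohexane).
None of the rings are aromatic. Total: 0.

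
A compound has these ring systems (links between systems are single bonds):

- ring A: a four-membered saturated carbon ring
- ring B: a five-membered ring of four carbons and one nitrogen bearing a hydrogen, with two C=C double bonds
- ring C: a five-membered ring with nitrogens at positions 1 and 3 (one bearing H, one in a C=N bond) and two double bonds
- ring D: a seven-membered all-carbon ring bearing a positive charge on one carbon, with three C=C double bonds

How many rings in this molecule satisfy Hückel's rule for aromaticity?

3

Ring A has only sp³ atoms, so it is not fully conjugated — not aromatic (cyclobutane).
Ring B is fully conjugated (every ring atom contributes a p orbital); 2 ring double bonds (4 π electrons) plus a heteroatom lone pair (2) give 6 π electrons. That satisfies 4n+2 with n=1, so ring B is aromatic (pyrrole).
Ring C is fully conjugated (every ring atom contributes a p orbital); 2 ring double bonds (4 π electrons) plus a heteroatom lone pair (2) give 6 π electrons. That satisfies 4n+2 with n=1, so ring C is aromatic (imidazole).
Ring D is planar and fully conjugated; 3 ring double bonds (6 π electrons) plus the carbocation's empty p orbital (0, but keeps the ring conjugated) give 6 π electrons. Since 6 = 4n+2 (n=1), ring D is aromatic (tropylium cation).
Aromatic: B, C, D. Total: 3.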